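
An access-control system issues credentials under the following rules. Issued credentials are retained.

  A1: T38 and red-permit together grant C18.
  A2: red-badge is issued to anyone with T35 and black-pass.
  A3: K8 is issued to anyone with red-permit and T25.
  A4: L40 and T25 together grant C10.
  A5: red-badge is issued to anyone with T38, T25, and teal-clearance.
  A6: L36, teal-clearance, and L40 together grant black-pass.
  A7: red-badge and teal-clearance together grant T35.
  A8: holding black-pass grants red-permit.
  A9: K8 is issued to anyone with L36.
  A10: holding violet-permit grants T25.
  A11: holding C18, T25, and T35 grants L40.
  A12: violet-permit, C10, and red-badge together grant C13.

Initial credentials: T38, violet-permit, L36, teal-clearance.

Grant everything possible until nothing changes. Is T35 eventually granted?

Holding violet-permit grants T25 (A10).
Holding T38, T25, and teal-clearance grants red-badge (A5).
Holding red-badge and teal-clearance grants T35 (A7).

Yes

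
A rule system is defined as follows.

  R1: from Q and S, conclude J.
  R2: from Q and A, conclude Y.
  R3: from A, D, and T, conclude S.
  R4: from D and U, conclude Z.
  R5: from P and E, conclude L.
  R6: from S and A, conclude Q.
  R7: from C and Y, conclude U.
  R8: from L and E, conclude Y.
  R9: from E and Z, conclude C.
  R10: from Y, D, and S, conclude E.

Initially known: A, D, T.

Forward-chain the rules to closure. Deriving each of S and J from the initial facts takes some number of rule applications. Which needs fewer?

S: From A, D, and T, R3 gives S. [1 rule application]
J: A, D, and T hold, so S follows (R3). S and A hold, so Q follows (R6). From Q and S, R1 gives J. [3 rule applications]
S needs fewer.

S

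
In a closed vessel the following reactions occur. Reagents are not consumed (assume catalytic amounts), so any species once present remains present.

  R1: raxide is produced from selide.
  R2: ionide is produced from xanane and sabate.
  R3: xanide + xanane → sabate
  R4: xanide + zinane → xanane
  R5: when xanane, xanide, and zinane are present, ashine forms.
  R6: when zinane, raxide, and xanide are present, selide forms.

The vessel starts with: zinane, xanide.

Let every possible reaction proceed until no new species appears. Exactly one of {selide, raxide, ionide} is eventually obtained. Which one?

ionide

xanide and zinane present → xanane forms (R4).
xanide and xanane present → sabate forms (R3).
xanane and sabate present → ionide forms (R2).
selide would need zinane, raxide, and xanide (R6), but raxide never forms. raxide would need selide (R1), but selide never forms.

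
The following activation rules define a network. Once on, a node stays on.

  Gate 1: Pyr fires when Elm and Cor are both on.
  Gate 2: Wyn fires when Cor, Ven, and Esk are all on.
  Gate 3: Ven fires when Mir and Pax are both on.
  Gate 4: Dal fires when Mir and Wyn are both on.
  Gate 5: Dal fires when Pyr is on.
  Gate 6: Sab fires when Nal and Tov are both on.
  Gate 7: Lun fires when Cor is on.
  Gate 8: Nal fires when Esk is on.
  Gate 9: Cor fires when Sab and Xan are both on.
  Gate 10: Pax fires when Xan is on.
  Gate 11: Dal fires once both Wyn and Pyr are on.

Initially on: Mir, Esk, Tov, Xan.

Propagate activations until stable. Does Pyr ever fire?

No

Pyr would need Elm and Cor (Gate 1), but Elm never turns on.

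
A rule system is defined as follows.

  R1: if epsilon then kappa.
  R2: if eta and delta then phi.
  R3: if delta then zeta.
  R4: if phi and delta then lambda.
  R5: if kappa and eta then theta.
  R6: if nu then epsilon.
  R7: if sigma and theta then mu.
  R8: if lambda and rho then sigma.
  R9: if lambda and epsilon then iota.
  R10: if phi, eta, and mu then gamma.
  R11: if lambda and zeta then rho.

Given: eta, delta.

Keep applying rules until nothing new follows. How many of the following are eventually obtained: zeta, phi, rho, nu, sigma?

eta and delta hold, so phi follows (R2).
From delta, R3 gives zeta.
phi and delta hold, so lambda follows (R4).
lambda and zeta hold, so rho follows (R11).
From lambda and rho, R8 gives sigma.
zeta: reached.
phi: reached.
rho: reached.
No rule produces nu, and it is not given.
sigma: reached.
Reached: zeta, phi, rho, and sigma — 4 of the 5.

4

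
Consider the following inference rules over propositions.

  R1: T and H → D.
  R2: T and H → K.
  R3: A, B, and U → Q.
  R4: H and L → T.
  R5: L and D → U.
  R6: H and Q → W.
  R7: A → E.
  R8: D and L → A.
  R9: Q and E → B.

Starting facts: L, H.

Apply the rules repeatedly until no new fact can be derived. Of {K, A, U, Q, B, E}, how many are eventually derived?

4

From H and L, R4 gives T.
From T and H, R2 gives K.
From T and H, R1 gives D.
D and L hold, so A follows (R8).
From L and D, R5 gives U.
A holds, so E follows (R7).
K: reached.
A: reached.
U: reached.
Q would need A, B, and U (R3), but B is never established.
B would need Q and E (R9), but Q is never established.
E: reached.
Reached: K, A, U, and E — 4 of the 6.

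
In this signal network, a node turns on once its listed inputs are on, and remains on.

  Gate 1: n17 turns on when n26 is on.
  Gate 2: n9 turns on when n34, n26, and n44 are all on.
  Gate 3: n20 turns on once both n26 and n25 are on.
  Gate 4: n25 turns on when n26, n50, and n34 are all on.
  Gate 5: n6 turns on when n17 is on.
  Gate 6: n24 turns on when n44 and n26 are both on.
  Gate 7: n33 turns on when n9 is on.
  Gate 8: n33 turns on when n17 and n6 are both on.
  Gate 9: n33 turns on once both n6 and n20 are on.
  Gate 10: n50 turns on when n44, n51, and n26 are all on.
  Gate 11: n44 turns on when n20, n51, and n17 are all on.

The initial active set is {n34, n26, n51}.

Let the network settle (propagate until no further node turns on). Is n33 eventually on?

Yes

Gate 1: n26 on → n17 on.
n17 is on, so n6 turns on (Gate 5).
n17 and n6 are on, so n33 turns on (Gate 8).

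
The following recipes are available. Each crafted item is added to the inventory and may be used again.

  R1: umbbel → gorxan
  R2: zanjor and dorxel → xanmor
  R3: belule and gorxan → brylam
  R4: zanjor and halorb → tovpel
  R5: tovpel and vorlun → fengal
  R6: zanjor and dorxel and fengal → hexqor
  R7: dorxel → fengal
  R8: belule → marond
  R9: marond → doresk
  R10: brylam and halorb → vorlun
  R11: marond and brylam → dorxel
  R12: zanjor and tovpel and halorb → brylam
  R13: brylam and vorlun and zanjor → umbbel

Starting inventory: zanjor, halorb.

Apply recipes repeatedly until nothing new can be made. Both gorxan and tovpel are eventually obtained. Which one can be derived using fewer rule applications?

tovpel

tovpel: Using R4, zanjor and halorb make tovpel. [1 rule application]
gorxan: zanjor and halorb → tovpel (R4). Using R12, zanjor, tovpel, and halorb make brylam. brylam and halorb → vorlun (R10). Using R13, brylam, vorlun, and zanjor make umbbel. Using R1, umbbel makes gorxan. [5 rule applications]
tovpel needs fewer.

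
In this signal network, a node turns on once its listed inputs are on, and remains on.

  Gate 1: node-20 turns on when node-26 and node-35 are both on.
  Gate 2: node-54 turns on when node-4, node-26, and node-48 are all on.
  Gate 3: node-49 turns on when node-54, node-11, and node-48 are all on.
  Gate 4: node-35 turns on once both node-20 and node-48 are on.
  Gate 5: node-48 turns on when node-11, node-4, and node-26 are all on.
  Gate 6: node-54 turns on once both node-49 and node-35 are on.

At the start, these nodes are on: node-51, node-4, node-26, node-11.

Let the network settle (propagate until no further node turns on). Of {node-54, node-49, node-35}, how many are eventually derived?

2

node-11, node-4, and node-26 are on, so node-48 turns on (Gate 5).
Gate 2: node-4, node-26, and node-48 on → node-54 on.
Gate 3: node-54, node-11, and node-48 on → node-49 on.
node-54: reached.
node-49: reached.
node-35 would need node-20 and node-48 (Gate 4), but node-20 never turns on.
Reached: node-54 and node-49 — 2 of the 3.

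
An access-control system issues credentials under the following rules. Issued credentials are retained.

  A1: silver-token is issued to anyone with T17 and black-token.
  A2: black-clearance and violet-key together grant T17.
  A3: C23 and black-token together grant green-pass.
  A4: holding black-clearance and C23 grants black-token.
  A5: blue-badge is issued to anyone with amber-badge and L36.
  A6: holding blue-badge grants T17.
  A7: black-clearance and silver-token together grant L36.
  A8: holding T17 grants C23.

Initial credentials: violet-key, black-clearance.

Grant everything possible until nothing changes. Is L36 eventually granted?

Holding black-clearance and violet-key grants T17 (A2).
Holding T17 grants C23 (A8).
Holding black-clearance and C23 grants black-token (A4).
Holding T17 and black-token grants silver-token (A1).
Holding black-clearance and silver-token grants L36 (A7).

Yes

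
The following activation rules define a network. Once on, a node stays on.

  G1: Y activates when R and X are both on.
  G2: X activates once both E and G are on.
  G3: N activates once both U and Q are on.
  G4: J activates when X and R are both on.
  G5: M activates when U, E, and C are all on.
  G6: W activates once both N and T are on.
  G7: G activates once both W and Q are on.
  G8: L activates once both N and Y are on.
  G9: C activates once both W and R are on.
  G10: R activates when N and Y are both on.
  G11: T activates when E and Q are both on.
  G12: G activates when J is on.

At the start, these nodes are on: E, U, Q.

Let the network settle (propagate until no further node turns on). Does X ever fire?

Yes

G11: E and Q on → T on.
U and Q are on, so N activates (G3).
G6: N and T on → W on.
W and Q are on, so G activates (G7).
E and G are on, so X activates (G2).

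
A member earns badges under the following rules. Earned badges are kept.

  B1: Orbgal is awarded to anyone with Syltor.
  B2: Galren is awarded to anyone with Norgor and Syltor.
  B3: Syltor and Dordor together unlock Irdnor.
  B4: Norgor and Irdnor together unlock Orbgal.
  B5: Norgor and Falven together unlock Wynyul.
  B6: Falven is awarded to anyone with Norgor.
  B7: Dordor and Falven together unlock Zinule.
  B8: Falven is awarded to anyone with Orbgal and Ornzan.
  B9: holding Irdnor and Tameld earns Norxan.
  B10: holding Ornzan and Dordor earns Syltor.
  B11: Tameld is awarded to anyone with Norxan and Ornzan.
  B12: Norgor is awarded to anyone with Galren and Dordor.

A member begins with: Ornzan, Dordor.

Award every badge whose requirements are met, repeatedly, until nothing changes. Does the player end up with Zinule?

With Ornzan and Dordor, Syltor is earned (B10).
With Syltor, Orbgal is earned (B1).
With Orbgal and Ornzan, Falven is earned (B8).
With Dordor and Falven, Zinule is earned (B7).

Yes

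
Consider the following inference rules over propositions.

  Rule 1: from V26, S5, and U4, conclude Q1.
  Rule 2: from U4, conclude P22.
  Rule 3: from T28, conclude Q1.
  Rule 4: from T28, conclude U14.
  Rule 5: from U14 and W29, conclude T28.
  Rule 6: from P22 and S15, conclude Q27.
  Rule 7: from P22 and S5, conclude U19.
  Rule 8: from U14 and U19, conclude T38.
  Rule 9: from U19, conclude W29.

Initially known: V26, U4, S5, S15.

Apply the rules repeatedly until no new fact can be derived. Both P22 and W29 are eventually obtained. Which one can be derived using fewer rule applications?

P22: From U4, Rule 2 gives P22. [1 rule application]
W29: U4 holds, so P22 follows (Rule 2). From P22 and S5, Rule 7 gives U19. U19 holds, so W29 follows (Rule 9). [3 rule applications]
P22 needs fewer.

P22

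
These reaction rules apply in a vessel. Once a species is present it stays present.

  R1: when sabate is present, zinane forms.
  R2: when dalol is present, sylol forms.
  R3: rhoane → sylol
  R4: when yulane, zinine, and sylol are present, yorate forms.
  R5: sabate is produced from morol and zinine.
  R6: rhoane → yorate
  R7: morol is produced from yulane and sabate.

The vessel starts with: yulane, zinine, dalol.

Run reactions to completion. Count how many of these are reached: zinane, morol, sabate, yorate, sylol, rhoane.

dalol present → sylol forms (R2).
yulane, zinine, and sylol present → yorate forms (R4).
zinane would need sabate (R1), but sabate never forms.
morol would need yulane and sabate (R7), but sabate never forms.
sabate would need morol and zinine (R5), but morol never forms.
yorate: reached.
sylol: reached.
No rule produces rhoane, and it is not given.
Reached: yorate and sylol — 2 of the 6.

2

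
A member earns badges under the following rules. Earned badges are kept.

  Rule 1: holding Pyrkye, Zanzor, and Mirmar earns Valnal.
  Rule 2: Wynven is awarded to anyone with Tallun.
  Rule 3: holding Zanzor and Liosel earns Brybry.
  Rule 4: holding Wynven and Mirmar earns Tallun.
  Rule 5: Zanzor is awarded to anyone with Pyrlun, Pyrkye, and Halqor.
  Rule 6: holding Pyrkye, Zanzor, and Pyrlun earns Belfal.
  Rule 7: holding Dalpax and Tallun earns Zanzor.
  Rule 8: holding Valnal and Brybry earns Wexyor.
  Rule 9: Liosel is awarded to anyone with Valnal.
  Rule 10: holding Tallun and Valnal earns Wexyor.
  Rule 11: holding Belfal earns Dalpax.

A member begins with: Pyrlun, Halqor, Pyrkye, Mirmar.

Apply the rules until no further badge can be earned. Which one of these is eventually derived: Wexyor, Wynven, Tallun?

Wexyor

With Pyrlun, Pyrkye, and Halqor, Zanzor is earned (Rule 5).
With Pyrkye, Zanzor, and Mirmar, Valnal is earned (Rule 1).
With Valnal, Liosel is earned (Rule 9).
With Zanzor and Liosel, Brybry is earned (Rule 3).
With Valnal and Brybry, Wexyor is earned (Rule 8).
Wynven would need Tallun (Rule 2), but Tallun is never earned. Tallun would need Wynven and Mirmar (Rule 4), but Wynven is never earned.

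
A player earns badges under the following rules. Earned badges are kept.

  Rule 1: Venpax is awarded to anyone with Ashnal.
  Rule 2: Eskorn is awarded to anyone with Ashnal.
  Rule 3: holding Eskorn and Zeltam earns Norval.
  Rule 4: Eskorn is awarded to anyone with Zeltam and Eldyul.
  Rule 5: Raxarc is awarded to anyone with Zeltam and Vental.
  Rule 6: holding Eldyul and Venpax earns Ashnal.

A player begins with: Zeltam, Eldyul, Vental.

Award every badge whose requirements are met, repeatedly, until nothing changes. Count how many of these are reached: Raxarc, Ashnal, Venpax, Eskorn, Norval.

With Zeltam and Eldyul, Eskorn is earned (Rule 4).
With Zeltam and Vental, Raxarc is earned (Rule 5).
With Eskorn and Zeltam, Norval is earned (Rule 3).
Raxarc: reached.
Ashnal would need Eldyul and Venpax (Rule 6), but Venpax is never earned.
Venpax would need Ashnal (Rule 1), but Ashnal is never earned.
Eskorn: reached.
Norval: reached.
Reached: Raxarc, Eskorn, and Norval — 3 of the 5.

3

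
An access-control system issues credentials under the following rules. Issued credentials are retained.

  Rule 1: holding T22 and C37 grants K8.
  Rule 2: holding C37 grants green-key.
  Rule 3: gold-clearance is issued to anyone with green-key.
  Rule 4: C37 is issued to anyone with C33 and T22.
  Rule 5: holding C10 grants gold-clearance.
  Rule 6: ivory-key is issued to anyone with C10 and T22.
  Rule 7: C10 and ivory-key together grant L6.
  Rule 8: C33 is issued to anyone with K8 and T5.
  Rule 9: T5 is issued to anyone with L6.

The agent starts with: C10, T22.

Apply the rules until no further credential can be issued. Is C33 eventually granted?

C33 would need K8 and T5 (Rule 8), but K8 is never granted.

No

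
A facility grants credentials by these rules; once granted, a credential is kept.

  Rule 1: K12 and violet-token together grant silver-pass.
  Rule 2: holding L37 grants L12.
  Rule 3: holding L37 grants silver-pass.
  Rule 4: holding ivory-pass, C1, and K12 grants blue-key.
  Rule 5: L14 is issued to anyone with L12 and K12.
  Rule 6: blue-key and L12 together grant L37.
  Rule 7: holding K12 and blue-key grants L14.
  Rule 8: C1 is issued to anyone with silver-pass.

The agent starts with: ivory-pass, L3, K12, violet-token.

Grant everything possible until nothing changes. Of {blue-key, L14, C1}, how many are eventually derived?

Holding K12 and violet-token grants silver-pass (Rule 1).
Holding silver-pass grants C1 (Rule 8).
Holding ivory-pass, C1, and K12 grants blue-key (Rule 4).
Holding K12 and blue-key grants L14 (Rule 7).
blue-key: reached.
L14: reached.
C1: reached.
All 3 are reached.

3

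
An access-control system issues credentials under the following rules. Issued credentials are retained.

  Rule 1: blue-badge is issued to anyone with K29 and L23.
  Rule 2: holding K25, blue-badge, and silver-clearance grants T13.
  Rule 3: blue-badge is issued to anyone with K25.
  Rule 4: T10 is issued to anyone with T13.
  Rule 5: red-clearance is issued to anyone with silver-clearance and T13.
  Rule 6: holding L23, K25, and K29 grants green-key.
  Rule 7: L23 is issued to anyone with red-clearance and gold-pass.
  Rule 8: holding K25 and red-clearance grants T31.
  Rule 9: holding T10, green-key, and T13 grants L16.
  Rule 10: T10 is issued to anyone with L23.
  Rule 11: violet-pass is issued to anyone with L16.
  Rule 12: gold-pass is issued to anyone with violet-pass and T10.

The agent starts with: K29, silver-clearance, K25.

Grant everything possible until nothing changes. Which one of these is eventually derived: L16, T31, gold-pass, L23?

T31

Holding K25 grants blue-badge (Rule 3).
Holding K25, blue-badge, and silver-clearance grants T13 (Rule 2).
Holding silver-clearance and T13 grants red-clearance (Rule 5).
Holding K25 and red-clearance grants T31 (Rule 8).
gold-pass would need violet-pass and T10 (Rule 12), but violet-pass is never granted. L16 would need T10, green-key, and T13 (Rule 9), but green-key is never granted. L23 would need red-clearance and gold-pass (Rule 7), but gold-pass is never granted.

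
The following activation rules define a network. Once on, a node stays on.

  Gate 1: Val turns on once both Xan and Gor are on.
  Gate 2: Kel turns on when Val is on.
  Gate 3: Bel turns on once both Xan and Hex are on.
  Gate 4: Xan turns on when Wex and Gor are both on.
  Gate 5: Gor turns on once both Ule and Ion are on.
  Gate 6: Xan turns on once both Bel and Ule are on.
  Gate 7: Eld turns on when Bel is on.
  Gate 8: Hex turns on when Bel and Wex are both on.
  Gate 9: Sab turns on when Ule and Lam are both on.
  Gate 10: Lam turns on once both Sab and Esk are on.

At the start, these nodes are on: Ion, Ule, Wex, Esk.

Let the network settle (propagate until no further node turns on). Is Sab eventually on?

Sab would need Ule and Lam (Gate 9), but Lam never turns on.

No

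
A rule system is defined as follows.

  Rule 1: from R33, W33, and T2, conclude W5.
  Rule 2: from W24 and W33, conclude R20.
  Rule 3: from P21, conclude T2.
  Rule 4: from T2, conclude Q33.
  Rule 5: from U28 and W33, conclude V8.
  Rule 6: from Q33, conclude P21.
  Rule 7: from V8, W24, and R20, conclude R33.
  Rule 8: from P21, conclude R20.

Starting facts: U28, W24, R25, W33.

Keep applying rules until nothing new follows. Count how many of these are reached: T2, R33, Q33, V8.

2

W24 and W33 hold, so R20 follows (Rule 2).
U28 and W33 hold, so V8 follows (Rule 5).
From V8, W24, and R20, Rule 7 gives R33.
T2 would need P21 (Rule 3), but P21 is never established.
R33: reached.
Q33 would need T2 (Rule 4), but T2 is never established.
V8: reached.
Reached: R33 and V8 — 2 of the 4.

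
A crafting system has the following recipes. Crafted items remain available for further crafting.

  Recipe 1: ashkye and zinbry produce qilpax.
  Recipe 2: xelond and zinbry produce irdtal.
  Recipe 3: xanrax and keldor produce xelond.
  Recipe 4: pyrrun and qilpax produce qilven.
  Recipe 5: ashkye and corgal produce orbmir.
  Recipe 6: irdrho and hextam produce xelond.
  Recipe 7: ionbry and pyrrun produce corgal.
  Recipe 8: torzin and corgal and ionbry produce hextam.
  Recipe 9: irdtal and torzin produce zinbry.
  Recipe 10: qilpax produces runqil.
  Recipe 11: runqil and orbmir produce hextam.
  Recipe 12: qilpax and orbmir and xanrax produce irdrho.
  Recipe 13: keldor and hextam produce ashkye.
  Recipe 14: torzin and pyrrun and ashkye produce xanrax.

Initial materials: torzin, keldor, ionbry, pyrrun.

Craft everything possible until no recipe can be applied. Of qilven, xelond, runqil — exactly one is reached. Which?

xelond

Using Recipe 7, ionbry and pyrrun make corgal.
torzin and corgal and ionbry → hextam (Recipe 8).
keldor and hextam → ashkye (Recipe 13).
Using Recipe 14, torzin, pyrrun, and ashkye make xanrax.
xanrax and keldor → xelond (Recipe 3).
qilven would need pyrrun and qilpax (Recipe 4), but qilpax is never obtained. runqil would need qilpax (Recipe 10), but qilpax is never obtained.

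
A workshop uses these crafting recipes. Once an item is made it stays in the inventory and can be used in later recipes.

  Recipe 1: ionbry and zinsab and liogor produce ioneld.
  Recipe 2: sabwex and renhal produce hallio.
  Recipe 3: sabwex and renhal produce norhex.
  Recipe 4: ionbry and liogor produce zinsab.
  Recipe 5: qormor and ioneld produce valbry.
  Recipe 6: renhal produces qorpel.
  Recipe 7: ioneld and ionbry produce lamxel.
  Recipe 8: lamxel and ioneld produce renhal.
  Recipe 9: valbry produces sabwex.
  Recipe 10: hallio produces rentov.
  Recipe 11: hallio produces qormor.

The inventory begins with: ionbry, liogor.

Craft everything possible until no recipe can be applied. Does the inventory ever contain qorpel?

Yes

ionbry and liogor → zinsab (Recipe 4).
Using Recipe 1, ionbry, zinsab, and liogor make ioneld.
Using Recipe 7, ioneld and ionbry make lamxel.
Using Recipe 8, lamxel and ioneld make renhal.
renhal → qorpel (Recipe 6).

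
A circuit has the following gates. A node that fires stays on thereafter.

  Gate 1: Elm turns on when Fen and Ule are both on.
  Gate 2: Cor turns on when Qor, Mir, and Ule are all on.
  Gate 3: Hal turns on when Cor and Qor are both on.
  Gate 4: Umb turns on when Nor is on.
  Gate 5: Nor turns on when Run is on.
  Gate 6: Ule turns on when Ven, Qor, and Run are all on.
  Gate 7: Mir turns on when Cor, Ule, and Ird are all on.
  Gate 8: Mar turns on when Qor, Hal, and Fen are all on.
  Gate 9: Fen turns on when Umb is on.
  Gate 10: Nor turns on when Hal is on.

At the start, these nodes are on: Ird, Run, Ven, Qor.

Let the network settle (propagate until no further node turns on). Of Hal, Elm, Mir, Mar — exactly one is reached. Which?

Elm

Gate 6: Ven, Qor, and Run on → Ule on.
Gate 5: Run on → Nor on.
Nor is on, so Umb turns on (Gate 4).
Gate 9: Umb on → Fen on.
Fen and Ule are on, so Elm turns on (Gate 1).
Mar would need Qor, Hal, and Fen (Gate 8), but Hal never turns on. Hal would need Cor and Qor (Gate 3), but Cor never turns on. Mir would need Cor, Ule, and Ird (Gate 7), but Cor never turns on.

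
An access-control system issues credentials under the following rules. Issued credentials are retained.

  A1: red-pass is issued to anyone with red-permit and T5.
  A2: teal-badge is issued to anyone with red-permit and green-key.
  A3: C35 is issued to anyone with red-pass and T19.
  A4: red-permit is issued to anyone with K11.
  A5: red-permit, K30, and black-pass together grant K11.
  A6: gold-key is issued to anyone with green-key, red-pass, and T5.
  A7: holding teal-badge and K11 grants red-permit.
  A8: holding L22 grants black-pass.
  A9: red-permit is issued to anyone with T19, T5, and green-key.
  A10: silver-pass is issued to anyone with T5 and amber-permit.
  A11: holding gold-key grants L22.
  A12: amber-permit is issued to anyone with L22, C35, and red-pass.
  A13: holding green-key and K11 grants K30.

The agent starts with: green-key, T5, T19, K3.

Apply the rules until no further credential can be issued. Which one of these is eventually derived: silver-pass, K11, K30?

Holding T19, T5, and green-key grants red-permit (A9).
Holding red-permit and T5 grants red-pass (A1).
Holding green-key, red-pass, and T5 grants gold-key (A6).
Holding red-pass and T19 grants C35 (A3).
Holding gold-key grants L22 (A11).
Holding L22, C35, and red-pass grants amber-permit (A12).
Holding T5 and amber-permit grants silver-pass (A10).
K11 would need red-permit, K30, and black-pass (A5), but K30 is never granted. K30 would need green-key and K11 (A13), but K11 is never granted.

silver-pass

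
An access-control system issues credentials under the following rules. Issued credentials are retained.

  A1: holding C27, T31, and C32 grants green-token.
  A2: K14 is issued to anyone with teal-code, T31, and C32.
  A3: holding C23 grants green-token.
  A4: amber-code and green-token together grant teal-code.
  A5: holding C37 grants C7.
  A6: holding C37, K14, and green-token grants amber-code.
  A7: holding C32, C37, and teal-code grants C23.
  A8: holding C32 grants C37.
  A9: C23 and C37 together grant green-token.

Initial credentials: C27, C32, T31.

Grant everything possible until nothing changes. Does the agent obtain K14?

No

K14 would need teal-code, T31, and C32 (A2), but teal-code is never granted.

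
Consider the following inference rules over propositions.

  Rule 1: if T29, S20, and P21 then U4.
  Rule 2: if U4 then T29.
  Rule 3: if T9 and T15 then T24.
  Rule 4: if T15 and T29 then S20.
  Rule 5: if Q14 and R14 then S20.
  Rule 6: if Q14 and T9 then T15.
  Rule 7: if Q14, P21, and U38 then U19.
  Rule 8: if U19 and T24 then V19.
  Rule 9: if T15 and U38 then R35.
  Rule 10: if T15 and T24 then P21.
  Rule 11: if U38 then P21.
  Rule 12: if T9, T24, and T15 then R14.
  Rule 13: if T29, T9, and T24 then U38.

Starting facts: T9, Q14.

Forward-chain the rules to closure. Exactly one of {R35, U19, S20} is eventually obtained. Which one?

From Q14 and T9, Rule 6 gives T15.
T9 and T15 hold, so T24 follows (Rule 3).
T9, T24, and T15 hold, so R14 follows (Rule 12).
Q14 and R14 hold, so S20 follows (Rule 5).
U19 would need Q14, P21, and U38 (Rule 7), but U38 is never established. R35 would need T15 and U38 (Rule 9), but U38 is never established.

S20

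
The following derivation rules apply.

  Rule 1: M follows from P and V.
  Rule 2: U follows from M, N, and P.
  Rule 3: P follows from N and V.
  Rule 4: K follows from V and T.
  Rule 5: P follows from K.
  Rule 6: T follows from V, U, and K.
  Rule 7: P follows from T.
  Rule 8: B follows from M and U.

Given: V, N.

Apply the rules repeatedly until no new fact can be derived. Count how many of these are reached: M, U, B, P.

4

From N and V, Rule 3 gives P.
P and V hold, so M follows (Rule 1).
M, N, and P hold, so U follows (Rule 2).
M and U hold, so B follows (Rule 8).
M: reached.
U: reached.
B: reached.
P: reached.
All 4 are reached.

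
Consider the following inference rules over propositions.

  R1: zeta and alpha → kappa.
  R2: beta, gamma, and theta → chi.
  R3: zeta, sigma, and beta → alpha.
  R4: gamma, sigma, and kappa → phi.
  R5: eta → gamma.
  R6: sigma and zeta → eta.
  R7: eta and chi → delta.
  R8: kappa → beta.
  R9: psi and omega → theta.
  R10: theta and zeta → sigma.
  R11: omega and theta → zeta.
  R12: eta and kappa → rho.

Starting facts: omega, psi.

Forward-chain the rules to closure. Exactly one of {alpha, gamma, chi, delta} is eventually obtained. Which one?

gamma

From psi and omega, R9 gives theta.
omega and theta hold, so zeta follows (R11).
From theta and zeta, R10 gives sigma.
From sigma and zeta, R6 gives eta.
eta holds, so gamma follows (R5).
chi would need beta, gamma, and theta (R2), but beta is never established. delta would need eta and chi (R7), but chi is never established. alpha would need zeta, sigma, and beta (R3), but beta is never established.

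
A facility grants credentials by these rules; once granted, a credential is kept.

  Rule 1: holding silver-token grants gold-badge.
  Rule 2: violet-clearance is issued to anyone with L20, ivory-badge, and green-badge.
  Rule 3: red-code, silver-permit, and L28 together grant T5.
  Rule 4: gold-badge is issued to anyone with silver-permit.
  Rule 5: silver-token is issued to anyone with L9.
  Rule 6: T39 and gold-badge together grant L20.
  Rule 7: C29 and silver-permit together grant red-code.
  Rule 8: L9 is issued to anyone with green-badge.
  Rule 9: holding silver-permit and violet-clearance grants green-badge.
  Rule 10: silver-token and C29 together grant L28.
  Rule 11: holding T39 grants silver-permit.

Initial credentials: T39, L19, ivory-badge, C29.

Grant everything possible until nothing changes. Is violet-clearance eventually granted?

No

violet-clearance would need L20, ivory-badge, and green-badge (Rule 2), but green-badge is never granted.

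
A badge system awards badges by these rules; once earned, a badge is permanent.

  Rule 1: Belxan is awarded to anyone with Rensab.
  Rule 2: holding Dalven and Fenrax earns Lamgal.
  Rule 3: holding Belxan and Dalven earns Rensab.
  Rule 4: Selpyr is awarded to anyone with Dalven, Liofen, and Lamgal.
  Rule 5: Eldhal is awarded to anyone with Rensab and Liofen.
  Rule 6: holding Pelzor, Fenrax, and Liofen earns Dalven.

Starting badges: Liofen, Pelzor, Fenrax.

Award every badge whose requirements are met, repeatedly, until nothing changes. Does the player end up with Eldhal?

Eldhal would need Rensab and Liofen (Rule 5), but Rensab is never earned.

No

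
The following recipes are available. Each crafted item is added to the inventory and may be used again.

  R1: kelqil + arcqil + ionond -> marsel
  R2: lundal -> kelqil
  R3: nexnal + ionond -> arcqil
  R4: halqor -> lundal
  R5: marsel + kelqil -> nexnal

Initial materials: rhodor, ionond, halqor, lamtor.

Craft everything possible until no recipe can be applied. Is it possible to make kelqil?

Yes

Using R4, halqor makes lundal.
Using R2, lundal makes kelqil.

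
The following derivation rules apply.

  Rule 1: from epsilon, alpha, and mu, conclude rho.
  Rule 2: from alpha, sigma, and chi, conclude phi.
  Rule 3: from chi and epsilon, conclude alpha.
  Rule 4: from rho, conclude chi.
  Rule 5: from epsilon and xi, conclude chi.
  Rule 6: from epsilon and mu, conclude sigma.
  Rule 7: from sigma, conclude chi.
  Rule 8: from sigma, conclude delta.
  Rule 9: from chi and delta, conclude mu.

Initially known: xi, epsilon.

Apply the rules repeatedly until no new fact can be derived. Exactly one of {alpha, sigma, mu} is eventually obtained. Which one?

alpha

epsilon and xi hold, so chi follows (Rule 5).
From chi and epsilon, Rule 3 gives alpha.
sigma would need epsilon and mu (Rule 6), but mu is never established. mu would need chi and delta (Rule 9), but delta is never established.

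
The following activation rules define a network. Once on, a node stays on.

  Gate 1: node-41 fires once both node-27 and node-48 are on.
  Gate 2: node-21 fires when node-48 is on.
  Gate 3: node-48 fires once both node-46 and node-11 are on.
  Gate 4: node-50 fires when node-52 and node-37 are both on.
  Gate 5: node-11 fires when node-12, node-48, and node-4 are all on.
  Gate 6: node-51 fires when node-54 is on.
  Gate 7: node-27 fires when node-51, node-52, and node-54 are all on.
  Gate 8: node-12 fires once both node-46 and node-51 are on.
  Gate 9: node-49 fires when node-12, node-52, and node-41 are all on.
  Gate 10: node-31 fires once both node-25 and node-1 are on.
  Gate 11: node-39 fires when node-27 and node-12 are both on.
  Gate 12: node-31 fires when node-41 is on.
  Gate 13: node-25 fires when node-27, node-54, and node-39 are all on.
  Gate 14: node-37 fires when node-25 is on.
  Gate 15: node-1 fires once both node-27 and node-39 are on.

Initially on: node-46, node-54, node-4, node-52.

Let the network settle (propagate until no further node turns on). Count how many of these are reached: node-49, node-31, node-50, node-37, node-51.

node-54 is on, so node-51 fires (Gate 6).
node-51, node-52, and node-54 are on, so node-27 fires (Gate 7).
node-46 and node-51 are on, so node-12 fires (Gate 8).
node-27 and node-12 are on, so node-39 fires (Gate 11).
node-27, node-54, and node-39 are on, so node-25 fires (Gate 13).
Gate 15: node-27 and node-39 on → node-1 on.
node-25 is on, so node-37 fires (Gate 14).
node-25 and node-1 are on, so node-31 fires (Gate 10).
node-52 and node-37 are on, so node-50 fires (Gate 4).
node-49 would need node-12, node-52, and node-41 (Gate 9), but node-41 never turns on.
node-31: reached.
node-50: reached.
node-37: reached.
node-51: reached.
Reached: node-31, node-50, node-37, and node-51 — 4 of the 5.

4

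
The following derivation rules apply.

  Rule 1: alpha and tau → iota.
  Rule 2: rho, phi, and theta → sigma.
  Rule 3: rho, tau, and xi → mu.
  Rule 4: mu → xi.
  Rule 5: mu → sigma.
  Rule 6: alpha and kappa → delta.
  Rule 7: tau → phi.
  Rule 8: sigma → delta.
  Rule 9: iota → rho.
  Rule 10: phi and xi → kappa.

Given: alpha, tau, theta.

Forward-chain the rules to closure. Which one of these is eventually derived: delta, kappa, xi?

alpha and tau hold, so iota follows (Rule 1).
tau holds, so phi follows (Rule 7).
From iota, Rule 9 gives rho.
From rho, phi, and theta, Rule 2 gives sigma.
From sigma, Rule 8 gives delta.
kappa would need phi and xi (Rule 10), but xi is never established. xi would need mu (Rule 4), but mu is never established.

delta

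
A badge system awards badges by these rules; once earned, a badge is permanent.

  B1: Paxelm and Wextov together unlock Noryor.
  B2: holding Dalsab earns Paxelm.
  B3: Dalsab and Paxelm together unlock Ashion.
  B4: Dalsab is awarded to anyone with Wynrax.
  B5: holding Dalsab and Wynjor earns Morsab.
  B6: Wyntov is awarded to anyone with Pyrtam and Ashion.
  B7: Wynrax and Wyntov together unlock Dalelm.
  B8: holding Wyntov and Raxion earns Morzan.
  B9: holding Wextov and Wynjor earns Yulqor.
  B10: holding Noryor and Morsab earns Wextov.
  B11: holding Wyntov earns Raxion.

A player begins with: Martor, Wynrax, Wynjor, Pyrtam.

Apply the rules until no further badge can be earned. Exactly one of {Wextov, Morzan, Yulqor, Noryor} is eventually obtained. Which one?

Morzan

With Wynrax, Dalsab is earned (B4).
With Dalsab, Paxelm is earned (B2).
With Dalsab and Paxelm, Ashion is earned (B3).
With Pyrtam and Ashion, Wyntov is earned (B6).
With Wyntov, Raxion is earned (B11).
With Wyntov and Raxion, Morzan is earned (B8).
Noryor would need Paxelm and Wextov (B1), but Wextov is never earned. Yulqor would need Wextov and Wynjor (B9), but Wextov is never earned. Wextov would need Noryor and Morsab (B10), but Noryor is never earned.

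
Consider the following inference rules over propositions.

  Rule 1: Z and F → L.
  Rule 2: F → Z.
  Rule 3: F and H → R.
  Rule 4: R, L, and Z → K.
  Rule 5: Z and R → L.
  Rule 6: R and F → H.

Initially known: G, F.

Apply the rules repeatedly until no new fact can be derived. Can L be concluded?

From F, Rule 2 gives Z.
Z and F hold, so L follows (Rule 1).

Yes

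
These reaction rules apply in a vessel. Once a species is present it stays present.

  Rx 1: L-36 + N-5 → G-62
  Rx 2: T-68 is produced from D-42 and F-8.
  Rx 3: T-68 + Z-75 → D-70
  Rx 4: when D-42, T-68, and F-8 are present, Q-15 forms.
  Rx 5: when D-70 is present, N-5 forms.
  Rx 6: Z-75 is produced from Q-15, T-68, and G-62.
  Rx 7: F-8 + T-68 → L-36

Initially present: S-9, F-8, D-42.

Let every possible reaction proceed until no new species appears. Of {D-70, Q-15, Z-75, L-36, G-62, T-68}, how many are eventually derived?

3

D-42 and F-8 present → T-68 forms (Rx 2).
D-42, T-68, and F-8 present → Q-15 forms (Rx 4).
F-8 and T-68 present → L-36 forms (Rx 7).
D-70 would need T-68 and Z-75 (Rx 3), but Z-75 never forms.
Q-15: reached.
Z-75 would need Q-15, T-68, and G-62 (Rx 6), but G-62 never forms.
L-36: reached.
G-62 would need L-36 and N-5 (Rx 1), but N-5 never forms.
T-68: reached.
Reached: Q-15, L-36, and T-68 — 3 of the 6.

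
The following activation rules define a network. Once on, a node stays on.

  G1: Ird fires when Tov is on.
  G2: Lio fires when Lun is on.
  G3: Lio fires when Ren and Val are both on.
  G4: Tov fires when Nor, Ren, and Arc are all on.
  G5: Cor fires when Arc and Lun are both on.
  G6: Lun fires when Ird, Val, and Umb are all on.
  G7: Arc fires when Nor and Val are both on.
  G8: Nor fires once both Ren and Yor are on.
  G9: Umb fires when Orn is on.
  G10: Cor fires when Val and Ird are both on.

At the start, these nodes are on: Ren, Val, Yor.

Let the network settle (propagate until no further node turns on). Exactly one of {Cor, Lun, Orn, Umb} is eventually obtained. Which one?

G8: Ren and Yor on → Nor on.
Nor and Val are on, so Arc fires (G7).
G4: Nor, Ren, and Arc on → Tov on.
Tov is on, so Ird fires (G1).
G10: Val and Ird on → Cor on.
Umb would need Orn (G9), but Orn never turns on. No rule produces Orn, and it is not given. Lun would need Ird, Val, and Umb (G6), but Umb never turns on.

Cor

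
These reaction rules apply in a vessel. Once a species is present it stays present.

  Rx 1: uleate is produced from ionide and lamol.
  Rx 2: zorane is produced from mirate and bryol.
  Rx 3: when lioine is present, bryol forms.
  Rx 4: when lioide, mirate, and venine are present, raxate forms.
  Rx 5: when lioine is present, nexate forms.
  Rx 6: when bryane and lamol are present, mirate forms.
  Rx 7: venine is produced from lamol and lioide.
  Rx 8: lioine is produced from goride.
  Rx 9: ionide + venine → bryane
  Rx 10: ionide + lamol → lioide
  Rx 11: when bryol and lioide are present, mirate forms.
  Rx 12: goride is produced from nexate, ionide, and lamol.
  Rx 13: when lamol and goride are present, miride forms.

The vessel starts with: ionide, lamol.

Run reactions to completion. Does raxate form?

ionide and lamol present → lioide forms (Rx 10).
lamol and lioide present → venine forms (Rx 7).
ionide and venine present → bryane forms (Rx 9).
bryane and lamol present → mirate forms (Rx 6).
lioide, mirate, and venine present → raxate forms (Rx 4).

Yes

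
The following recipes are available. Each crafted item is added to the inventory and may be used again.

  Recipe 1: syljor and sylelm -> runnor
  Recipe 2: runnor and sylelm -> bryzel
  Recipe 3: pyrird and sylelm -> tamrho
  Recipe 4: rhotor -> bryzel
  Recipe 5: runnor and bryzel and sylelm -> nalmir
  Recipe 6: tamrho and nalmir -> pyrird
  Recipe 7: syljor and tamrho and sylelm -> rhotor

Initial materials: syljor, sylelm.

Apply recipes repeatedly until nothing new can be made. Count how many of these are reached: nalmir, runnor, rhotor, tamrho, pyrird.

2

syljor and sylelm -> runnor (Recipe 1).
Using Recipe 2, runnor and sylelm make bryzel.
Using Recipe 5, runnor, bryzel, and sylelm make nalmir.
nalmir: reached.
runnor: reached.
rhotor would need syljor, tamrho, and sylelm (Recipe 7), but tamrho is never obtained.
tamrho would need pyrird and sylelm (Recipe 3), but pyrird is never obtained.
pyrird would need tamrho and nalmir (Recipe 6), but tamrho is never obtained.
Reached: nalmir and runnor — 2 of the 5.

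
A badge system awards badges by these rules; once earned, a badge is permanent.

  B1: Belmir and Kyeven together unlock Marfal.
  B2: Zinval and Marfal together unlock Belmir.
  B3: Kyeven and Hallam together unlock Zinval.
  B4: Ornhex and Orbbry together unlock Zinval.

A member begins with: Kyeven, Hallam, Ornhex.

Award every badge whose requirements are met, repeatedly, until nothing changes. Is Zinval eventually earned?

Yes

With Kyeven and Hallam, Zinval is earned (B3).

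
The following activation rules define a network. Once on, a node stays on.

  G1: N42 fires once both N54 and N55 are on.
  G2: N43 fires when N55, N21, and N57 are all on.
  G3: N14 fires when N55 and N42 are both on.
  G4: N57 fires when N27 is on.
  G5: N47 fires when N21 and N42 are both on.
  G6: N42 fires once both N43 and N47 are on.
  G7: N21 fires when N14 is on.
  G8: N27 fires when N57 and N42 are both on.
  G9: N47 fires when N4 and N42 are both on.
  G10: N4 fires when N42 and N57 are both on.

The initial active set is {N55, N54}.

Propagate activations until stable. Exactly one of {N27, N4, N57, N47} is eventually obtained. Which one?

N47

G1: N54 and N55 on → N42 on.
N55 and N42 are on, so N14 fires (G3).
G7: N14 on → N21 on.
G5: N21 and N42 on → N47 on.
N27 would need N57 and N42 (G8), but N57 never turns on. N4 would need N42 and N57 (G10), but N57 never turns on. N57 would need N27 (G4), but N27 never turns on.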